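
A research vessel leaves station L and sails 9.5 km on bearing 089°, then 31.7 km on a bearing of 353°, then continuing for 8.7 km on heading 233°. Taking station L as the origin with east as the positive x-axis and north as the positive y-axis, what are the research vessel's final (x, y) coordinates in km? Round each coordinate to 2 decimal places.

(-1.31, 26.39)

Leg 1 (089°, 9.5 km): east 9.5 sin 89° = 9.50, north 9.5 cos 89° = 0.17
Leg 2 (353°, 31.7 km): east 31.7 sin 353° = -3.86, north 31.7 cos 353° = 31.46
Leg 3 (233°, 8.7 km): east 8.7 sin 233° = -6.95, north 8.7 cos 233° = -5.24
Summing: -1.31 km east, 26.39 km north → (-1.31, 26.39).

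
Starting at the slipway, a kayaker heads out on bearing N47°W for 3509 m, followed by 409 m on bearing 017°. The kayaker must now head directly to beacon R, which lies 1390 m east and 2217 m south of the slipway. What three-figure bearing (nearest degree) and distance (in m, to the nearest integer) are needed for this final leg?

143°, 6303 m

Leg 1 (N47°W, 3509 m): east 3509 sin 313° = -2566.32, north 3509 cos 313° = 2393.13
Leg 2 (017°, 409 m): east 409 sin 17° = 119.58, north 409 cos 17° = 391.13
Current position: (-2446.74, 2784.26). Target: (1390, -2217). Remaining: Δeast = 3836.74, Δnorth = -5001.26.
Bearing = atan2(3836.74, -5001.26) mod 360° = 142.51°; distance = √((3836.74)² + (-5001.26)²) = 6303.426 m.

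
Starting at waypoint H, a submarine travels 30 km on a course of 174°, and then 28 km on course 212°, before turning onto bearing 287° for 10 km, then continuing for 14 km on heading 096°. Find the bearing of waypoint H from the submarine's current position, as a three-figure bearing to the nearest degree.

Leg 1 (174°, 30 km): east 30 sin 174° = 3.14, north 30 cos 174° = -29.84
Leg 2 (212°, 28 km): east 28 sin 212° = -14.84, north 28 cos 212° = -23.75
Leg 3 (287°, 10 km): east 10 sin 287° = -9.56, north 10 cos 287° = 2.92
Leg 4 (096°, 14 km): east 14 sin 96° = 13.92, north 14 cos 96° = -1.46
Net displacement: -7.34 east, -52.12 north. Direction back to start is (7.34, 52.12): bearing = atan2(7.34, 52.12) mod 360° = 8.02° ≈ 008°.

008°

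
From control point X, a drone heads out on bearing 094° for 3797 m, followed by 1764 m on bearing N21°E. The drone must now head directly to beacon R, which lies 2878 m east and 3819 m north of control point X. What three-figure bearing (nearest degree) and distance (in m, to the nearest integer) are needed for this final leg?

328°, 2884 m

Leg 1 (094°, 3797 m): east 3797 sin 94° = 3787.75, north 3797 cos 94° = -264.87
Leg 2 (N21°E, 1764 m): east 1764 sin 21° = 632.16, north 1764 cos 21° = 1646.84
Current position: (4419.91, 1381.97). Target: (2878, 3819). Remaining: Δeast = -1541.91, Δnorth = 2437.03.
Bearing = atan2(-1541.91, 2437.03) mod 360° = 327.68°; distance = √((-1541.91)² + (2437.03)²) = 2883.852 m.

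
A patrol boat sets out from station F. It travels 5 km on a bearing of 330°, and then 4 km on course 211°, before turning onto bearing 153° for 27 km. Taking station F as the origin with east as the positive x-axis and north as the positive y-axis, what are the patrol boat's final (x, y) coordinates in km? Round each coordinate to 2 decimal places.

Leg 1 (330°, 5 km): east 5 sin 330° = -2.50, north 5 cos 330° = 4.33
Leg 2 (211°, 4 km): east 4 sin 211° = -2.06, north 4 cos 211° = -3.43
Leg 3 (153°, 27 km): east 27 sin 153° = 12.26, north 27 cos 153° = -24.06
Summing: 7.70 km east, -23.16 km north → (7.70, -23.16).

(7.70, -23.16)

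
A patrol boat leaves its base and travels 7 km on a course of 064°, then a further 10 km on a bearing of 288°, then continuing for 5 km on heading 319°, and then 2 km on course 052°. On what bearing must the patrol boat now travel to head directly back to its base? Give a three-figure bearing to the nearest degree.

156°

Leg 1 (064°, 7 km): east 7 sin 64° = 6.29, north 7 cos 64° = 3.07
Leg 2 (288°, 10 km): east 10 sin 288° = -9.51, north 10 cos 288° = 3.09
Leg 3 (319°, 5 km): east 5 sin 319° = -3.28, north 5 cos 319° = 3.77
Leg 4 (052°, 2 km): east 2 sin 52° = 1.58, north 2 cos 52° = 1.23
Net displacement: -4.92 east, 11.16 north. Direction back to start is (4.92, -11.16): bearing = atan2(4.92, -11.16) mod 360° = 156.20° ≈ 156°.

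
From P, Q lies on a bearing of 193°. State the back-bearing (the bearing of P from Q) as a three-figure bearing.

Back-bearing = 193° − 180° = 013°.

013°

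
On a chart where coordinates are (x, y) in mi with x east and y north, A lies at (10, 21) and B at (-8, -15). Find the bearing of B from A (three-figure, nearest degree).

Δeast = -8 − 10 = -18.00; Δnorth = -15 − 21 = -36.00.
Bearing = atan2(Δeast, Δnorth) mod 360° = 206.57° ≈ 207°.

207°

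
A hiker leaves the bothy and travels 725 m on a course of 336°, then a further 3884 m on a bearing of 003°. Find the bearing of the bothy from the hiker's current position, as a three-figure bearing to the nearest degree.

179°

Leg 1 (336°, 725 m): east 725 sin 336° = -294.88, north 725 cos 336° = 662.32
Leg 2 (003°, 3884 m): east 3884 sin 3° = 203.27, north 3884 cos 3° = 3878.68
Net displacement: -91.61 east, 4541.00 north. Direction back to start is (91.61, -4541.00): bearing = atan2(91.61, -4541.00) mod 360° = 178.84° ≈ 179°.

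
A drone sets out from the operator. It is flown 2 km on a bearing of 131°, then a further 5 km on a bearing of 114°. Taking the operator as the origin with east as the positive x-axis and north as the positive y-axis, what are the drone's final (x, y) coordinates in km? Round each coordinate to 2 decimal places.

(6.08, -3.35)

Leg 1 (131°, 2 km): east 2 sin 131° = 1.51, north 2 cos 131° = -1.31
Leg 2 (114°, 5 km): east 5 sin 114° = 4.57, north 5 cos 114° = -2.03
Summing: 6.08 km east, -3.35 km north → (6.08, -3.35).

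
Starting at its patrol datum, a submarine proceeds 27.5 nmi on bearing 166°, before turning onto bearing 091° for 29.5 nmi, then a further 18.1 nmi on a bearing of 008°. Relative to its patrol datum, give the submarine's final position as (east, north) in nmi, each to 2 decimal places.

Leg 1 (166°, 27.5 nmi): east 27.5 sin 166° = 6.65, north 27.5 cos 166° = -26.68
Leg 2 (091°, 29.5 nmi): east 29.5 sin 91° = 29.50, north 29.5 cos 91° = -0.51
Leg 3 (008°, 18.1 nmi): east 18.1 sin 8° = 2.52, north 18.1 cos 8° = 17.92
Summing: 38.67 nmi east, -9.27 nmi north → (38.67, -9.27).

(38.67, -9.27)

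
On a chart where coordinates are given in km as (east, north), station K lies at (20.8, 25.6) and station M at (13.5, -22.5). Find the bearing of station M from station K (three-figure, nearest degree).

Δeast = 13.5 − 20.8 = -7.30; Δnorth = -22.5 − 25.6 = -48.10.
Bearing = atan2(Δeast, Δnorth) mod 360° = 188.63° ≈ 189°.

189°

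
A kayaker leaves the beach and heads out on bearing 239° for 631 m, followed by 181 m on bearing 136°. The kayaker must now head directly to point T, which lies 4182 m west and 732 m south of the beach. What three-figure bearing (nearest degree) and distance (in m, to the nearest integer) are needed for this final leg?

266°, 3777 m

Leg 1 (239°, 631 m): east 631 sin 239° = -540.87, north 631 cos 239° = -324.99
Leg 2 (136°, 181 m): east 181 sin 136° = 125.73, north 181 cos 136° = -130.20
Current position: (-415.14, -455.19). Target: (-4182, -732). Remaining: Δeast = -3766.86, Δnorth = -276.81.
Bearing = atan2(-3766.86, -276.81) mod 360° = 265.80°; distance = √((-3766.86)² + (-276.81)²) = 3777.018 m.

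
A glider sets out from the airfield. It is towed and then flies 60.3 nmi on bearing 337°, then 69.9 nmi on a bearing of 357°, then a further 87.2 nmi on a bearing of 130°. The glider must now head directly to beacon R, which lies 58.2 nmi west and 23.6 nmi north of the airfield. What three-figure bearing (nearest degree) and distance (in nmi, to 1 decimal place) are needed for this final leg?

Leg 1 (337°, 60.3 nmi): east 60.3 sin 337° = -23.56, north 60.3 cos 337° = 55.51
Leg 2 (357°, 69.9 nmi): east 69.9 sin 357° = -3.66, north 69.9 cos 357° = 69.80
Leg 3 (130°, 87.2 nmi): east 87.2 sin 130° = 66.80, north 87.2 cos 130° = -56.05
Current position: (39.58, 69.26). Target: (-58.2, 23.6). Remaining: Δeast = -97.78, Δnorth = -45.66.
Bearing = atan2(-97.78, -45.66) mod 360° = 244.97°; distance = √((-97.78)² + (-45.66)²) = 107.915 nmi.

245°, 107.9 nmi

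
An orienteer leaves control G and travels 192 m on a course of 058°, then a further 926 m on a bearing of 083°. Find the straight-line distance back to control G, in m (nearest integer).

Leg 1 (058°, 192 m): east 192 sin 58° = 162.83, north 192 cos 58° = 101.74
Leg 2 (083°, 926 m): east 926 sin 83° = 919.10, north 926 cos 83° = 112.85
Net: 1081.92 east, 214.60 north. Distance = √((1081.92)² + (214.60)²) = 1103.000 m.

1103 m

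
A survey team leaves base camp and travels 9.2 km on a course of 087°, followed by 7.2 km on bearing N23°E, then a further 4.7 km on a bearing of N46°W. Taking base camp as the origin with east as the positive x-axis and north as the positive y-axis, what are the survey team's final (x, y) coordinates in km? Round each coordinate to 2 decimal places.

(8.62, 10.37)

Leg 1 (087°, 9.2 km): east 9.2 sin 87° = 9.19, north 9.2 cos 87° = 0.48
Leg 2 (N23°E, 7.2 km): east 7.2 sin 23° = 2.81, north 7.2 cos 23° = 6.63
Leg 3 (N46°W, 4.7 km): east 4.7 sin 314° = -3.38, north 4.7 cos 314° = 3.26
Summing: 8.62 km east, 10.37 km north → (8.62, 10.37).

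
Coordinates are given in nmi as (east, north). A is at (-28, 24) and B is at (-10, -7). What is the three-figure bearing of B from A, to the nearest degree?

150°

Δeast = -10 − -28 = 18.00; Δnorth = -7 − 24 = -31.00.
Bearing = atan2(Δeast, Δnorth) mod 360° = 149.86° ≈ 150°.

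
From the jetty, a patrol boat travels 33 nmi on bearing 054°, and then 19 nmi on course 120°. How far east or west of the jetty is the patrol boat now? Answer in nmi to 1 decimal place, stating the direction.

Leg 1 (054°, 33 nmi): east 33 sin 54° = 26.70, north 33 cos 54° = 19.40
Leg 2 (120°, 19 nmi): east 19 sin 120° = 16.45, north 19 cos 120° = -9.50
Net east component: 43.15 nmi.

43.2 nmi east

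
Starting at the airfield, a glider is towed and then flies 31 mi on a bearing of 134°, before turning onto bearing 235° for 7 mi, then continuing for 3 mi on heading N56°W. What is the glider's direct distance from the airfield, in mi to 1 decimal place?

Leg 1 (134°, 31 mi): east 31 sin 134° = 22.30, north 31 cos 134° = -21.53
Leg 2 (235°, 7 mi): east 7 sin 235° = -5.73, north 7 cos 235° = -4.02
Leg 3 (N56°W, 3 mi): east 3 sin 304° = -2.49, north 3 cos 304° = 1.68
Net: 14.08 east, -23.87 north. Distance = √((14.08)² + (-23.87)²) = 27.714 mi.

27.7 mi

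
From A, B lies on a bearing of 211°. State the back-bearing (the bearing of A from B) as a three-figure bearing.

031°

Back-bearing = 211° − 180° = 031°.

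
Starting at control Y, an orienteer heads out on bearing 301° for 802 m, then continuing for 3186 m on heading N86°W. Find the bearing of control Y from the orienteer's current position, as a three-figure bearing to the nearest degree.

099°

Leg 1 (301°, 802 m): east 802 sin 301° = -687.45, north 802 cos 301° = 413.06
Leg 2 (N86°W, 3186 m): east 3186 sin 274° = -3178.24, north 3186 cos 274° = 222.24
Net displacement: -3865.69 east, 635.30 north. Direction back to start is (3865.69, -635.30): bearing = atan2(3865.69, -635.30) mod 360° = 99.33° ≈ 099°.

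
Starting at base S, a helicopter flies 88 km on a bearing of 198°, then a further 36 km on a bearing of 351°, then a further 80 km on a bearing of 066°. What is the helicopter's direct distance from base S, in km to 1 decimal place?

43.2 km

Leg 1 (198°, 88 km): east 88 sin 198° = -27.19, north 88 cos 198° = -83.69
Leg 2 (351°, 36 km): east 36 sin 351° = -5.63, north 36 cos 351° = 35.56
Leg 3 (066°, 80 km): east 80 sin 66° = 73.08, north 80 cos 66° = 32.54
Net: 40.26 east, -15.60 north. Distance = √((40.26)² + (-15.60)²) = 43.174 km.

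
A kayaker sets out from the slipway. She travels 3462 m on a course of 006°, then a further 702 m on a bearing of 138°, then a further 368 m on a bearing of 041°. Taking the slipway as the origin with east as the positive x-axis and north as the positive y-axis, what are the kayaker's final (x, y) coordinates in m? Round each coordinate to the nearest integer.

Leg 1 (006°, 3462 m): east 3462 sin 6° = 361.88, north 3462 cos 6° = 3443.03
Leg 2 (138°, 702 m): east 702 sin 138° = 469.73, north 702 cos 138° = -521.69
Leg 3 (041°, 368 m): east 368 sin 41° = 241.43, north 368 cos 41° = 277.73
Summing: 1073.04 m east, 3199.08 m north → (1073, 3199).

(1073, 3199)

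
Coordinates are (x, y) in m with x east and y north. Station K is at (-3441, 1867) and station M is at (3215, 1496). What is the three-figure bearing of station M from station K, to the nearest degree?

Δeast = 3215 − -3441 = 6656.00; Δnorth = 1496 − 1867 = -371.00.
Bearing = atan2(Δeast, Δnorth) mod 360° = 93.19° ≈ 093°.

093°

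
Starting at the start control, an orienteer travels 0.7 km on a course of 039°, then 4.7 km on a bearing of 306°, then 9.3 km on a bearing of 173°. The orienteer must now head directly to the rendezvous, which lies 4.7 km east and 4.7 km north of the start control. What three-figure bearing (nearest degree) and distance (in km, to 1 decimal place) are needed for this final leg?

Leg 1 (039°, 0.7 km): east 0.7 sin 39° = 0.44, north 0.7 cos 39° = 0.54
Leg 2 (306°, 4.7 km): east 4.7 sin 306° = -3.80, north 4.7 cos 306° = 2.76
Leg 3 (173°, 9.3 km): east 9.3 sin 173° = 1.13, north 9.3 cos 173° = -9.23
Current position: (-2.23, -5.92). Target: (4.7, 4.7). Remaining: Δeast = 6.93, Δnorth = 10.62.
Bearing = atan2(6.93, 10.62) mod 360° = 33.11°; distance = √((6.93)² + (10.62)²) = 12.684 km.

033°, 12.7 km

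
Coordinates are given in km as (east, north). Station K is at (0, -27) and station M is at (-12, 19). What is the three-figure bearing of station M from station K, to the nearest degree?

Δeast = -12 − 0 = -12.00; Δnorth = 19 − -27 = 46.00.
Bearing = atan2(Δeast, Δnorth) mod 360° = 345.38° ≈ 345°.

345°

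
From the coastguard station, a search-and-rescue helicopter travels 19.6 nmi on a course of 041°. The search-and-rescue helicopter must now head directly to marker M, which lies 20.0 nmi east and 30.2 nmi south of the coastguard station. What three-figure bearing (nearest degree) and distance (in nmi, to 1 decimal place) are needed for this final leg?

Leg 1 (041°, 19.6 nmi): east 19.6 sin 41° = 12.86, north 19.6 cos 41° = 14.79
Current position: (12.86, 14.79). Target: (20.0, -30.2). Remaining: Δeast = 7.14, Δnorth = -44.99.
Bearing = atan2(7.14, -44.99) mod 360° = 170.98°; distance = √((7.14)² + (-44.99)²) = 45.556 nmi.

171°, 45.6 nmi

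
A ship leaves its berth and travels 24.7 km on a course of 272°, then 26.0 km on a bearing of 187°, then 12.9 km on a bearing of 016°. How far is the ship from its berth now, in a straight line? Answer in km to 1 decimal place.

Leg 1 (272°, 24.7 km): east 24.7 sin 272° = -24.68, north 24.7 cos 272° = 0.86
Leg 2 (187°, 26.0 km): east 26.0 sin 187° = -3.17, north 26.0 cos 187° = -25.81
Leg 3 (016°, 12.9 km): east 12.9 sin 16° = 3.56, north 12.9 cos 16° = 12.40
Net: -24.30 east, -12.54 north. Distance = √((-24.30)² + (-12.54)²) = 27.345 km.

27.3 km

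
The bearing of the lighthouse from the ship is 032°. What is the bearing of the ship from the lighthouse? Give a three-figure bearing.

212°

Back-bearing = 032° + 180° = 212°.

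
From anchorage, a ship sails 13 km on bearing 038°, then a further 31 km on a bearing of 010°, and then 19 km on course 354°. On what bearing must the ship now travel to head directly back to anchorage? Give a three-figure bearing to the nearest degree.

191°

Leg 1 (038°, 13 km): east 13 sin 38° = 8.00, north 13 cos 38° = 10.24
Leg 2 (010°, 31 km): east 31 sin 10° = 5.38, north 31 cos 10° = 30.53
Leg 3 (354°, 19 km): east 19 sin 354° = -1.99, north 19 cos 354° = 18.90
Net displacement: 11.40 east, 59.67 north. Direction back to start is (-11.40, -59.67): bearing = atan2(-11.40, -59.67) mod 360° = 190.82° ≈ 191°.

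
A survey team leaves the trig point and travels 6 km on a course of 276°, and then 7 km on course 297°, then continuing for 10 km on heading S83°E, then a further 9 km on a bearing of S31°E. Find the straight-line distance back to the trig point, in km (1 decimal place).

Leg 1 (276°, 6 km): east 6 sin 276° = -5.97, north 6 cos 276° = 0.63
Leg 2 (297°, 7 km): east 7 sin 297° = -6.24, north 7 cos 297° = 3.18
Leg 3 (S83°E, 10 km): east 10 sin 97° = 9.93, north 10 cos 97° = -1.22
Leg 4 (S31°E, 9 km): east 9 sin 149° = 4.64, north 9 cos 149° = -7.71
Net: 2.36 east, -5.13 north. Distance = √((2.36)² + (-5.13)²) = 5.644 km.

5.6 km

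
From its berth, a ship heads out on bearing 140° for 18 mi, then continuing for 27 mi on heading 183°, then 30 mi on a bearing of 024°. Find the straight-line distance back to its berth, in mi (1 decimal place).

26.0 mi

Leg 1 (140°, 18 mi): east 18 sin 140° = 11.57, north 18 cos 140° = -13.79
Leg 2 (183°, 27 mi): east 27 sin 183° = -1.41, north 27 cos 183° = -26.96
Leg 3 (024°, 30 mi): east 30 sin 24° = 12.20, north 30 cos 24° = 27.41
Net: 22.36 east, -13.35 north. Distance = √((22.36)² + (-13.35)²) = 26.039 mi.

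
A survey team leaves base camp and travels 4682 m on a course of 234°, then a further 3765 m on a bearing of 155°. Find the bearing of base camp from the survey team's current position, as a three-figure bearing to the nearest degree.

Leg 1 (234°, 4682 m): east 4682 sin 234° = -3787.82, north 4682 cos 234° = -2752.01
Leg 2 (155°, 3765 m): east 3765 sin 155° = 1591.16, north 3765 cos 155° = -3412.25
Net displacement: -2196.66 east, -6164.26 north. Direction back to start is (2196.66, 6164.26): bearing = atan2(2196.66, 6164.26) mod 360° = 19.61° ≈ 020°.

020°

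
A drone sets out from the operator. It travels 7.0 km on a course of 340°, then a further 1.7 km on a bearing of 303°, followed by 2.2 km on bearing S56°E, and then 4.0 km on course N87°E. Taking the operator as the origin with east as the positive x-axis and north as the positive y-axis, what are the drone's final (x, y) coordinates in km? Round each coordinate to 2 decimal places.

(2.00, 6.48)

Leg 1 (340°, 7.0 km): east 7.0 sin 340° = -2.39, north 7.0 cos 340° = 6.58
Leg 2 (303°, 1.7 km): east 1.7 sin 303° = -1.43, north 1.7 cos 303° = 0.93
Leg 3 (S56°E, 2.2 km): east 2.2 sin 124° = 1.82, north 2.2 cos 124° = -1.23
Leg 4 (N87°E, 4.0 km): east 4.0 sin 87° = 3.99, north 4.0 cos 87° = 0.21
Summing: 2.00 km east, 6.48 km north → (2.00, 6.48).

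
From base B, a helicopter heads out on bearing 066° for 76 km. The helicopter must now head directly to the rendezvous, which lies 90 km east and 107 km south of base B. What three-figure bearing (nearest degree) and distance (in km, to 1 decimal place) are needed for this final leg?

172°, 139.4 km

Leg 1 (066°, 76 km): east 76 sin 66° = 69.43, north 76 cos 66° = 30.91
Current position: (69.43, 30.91). Target: (90, -107). Remaining: Δeast = 20.57, Δnorth = -137.91.
Bearing = atan2(20.57, -137.91) mod 360° = 171.52°; distance = √((20.57)² + (-137.91)²) = 139.438 km.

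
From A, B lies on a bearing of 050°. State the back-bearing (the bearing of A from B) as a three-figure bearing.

230°

Back-bearing = 050° + 180° = 230°.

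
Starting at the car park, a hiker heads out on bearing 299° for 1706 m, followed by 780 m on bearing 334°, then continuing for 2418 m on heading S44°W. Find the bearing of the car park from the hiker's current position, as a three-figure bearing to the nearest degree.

Leg 1 (299°, 1706 m): east 1706 sin 299° = -1492.10, north 1706 cos 299° = 827.09
Leg 2 (334°, 780 m): east 780 sin 334° = -341.93, north 780 cos 334° = 701.06
Leg 3 (S44°W, 2418 m): east 2418 sin 224° = -1679.68, north 2418 cos 224° = -1739.36
Net displacement: -3513.71 east, -211.22 north. Direction back to start is (3513.71, 211.22): bearing = atan2(3513.71, 211.22) mod 360° = 86.56° ≈ 087°.

087°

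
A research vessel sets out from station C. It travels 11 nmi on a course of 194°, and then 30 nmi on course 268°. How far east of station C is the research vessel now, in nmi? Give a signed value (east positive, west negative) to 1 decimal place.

Leg 1 (194°, 11 nmi): east 11 sin 194° = -2.66, north 11 cos 194° = -10.67
Leg 2 (268°, 30 nmi): east 30 sin 268° = -29.98, north 30 cos 268° = -1.05
Net east component: -32.64 nmi.

-32.6 nmi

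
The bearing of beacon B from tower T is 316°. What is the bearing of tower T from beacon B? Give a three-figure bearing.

136°

Back-bearing = 316° − 180° = 136°.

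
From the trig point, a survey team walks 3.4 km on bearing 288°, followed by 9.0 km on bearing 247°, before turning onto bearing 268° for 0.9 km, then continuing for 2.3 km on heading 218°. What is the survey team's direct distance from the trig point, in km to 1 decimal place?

Leg 1 (288°, 3.4 km): east 3.4 sin 288° = -3.23, north 3.4 cos 288° = 1.05
Leg 2 (247°, 9.0 km): east 9.0 sin 247° = -8.28, north 9.0 cos 247° = -3.52
Leg 3 (268°, 0.9 km): east 0.9 sin 268° = -0.90, north 0.9 cos 268° = -0.03
Leg 4 (218°, 2.3 km): east 2.3 sin 218° = -1.42, north 2.3 cos 218° = -1.81
Net: -13.83 east, -4.31 north. Distance = √((-13.83)² + (-4.31)²) = 14.489 km.

14.5 km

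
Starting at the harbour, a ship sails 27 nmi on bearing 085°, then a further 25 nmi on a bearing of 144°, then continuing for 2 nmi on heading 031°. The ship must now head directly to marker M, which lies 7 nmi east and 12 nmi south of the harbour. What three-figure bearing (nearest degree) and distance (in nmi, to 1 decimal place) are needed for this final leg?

277°, 35.9 nmi

Leg 1 (085°, 27 nmi): east 27 sin 85° = 26.90, north 27 cos 85° = 2.35
Leg 2 (144°, 25 nmi): east 25 sin 144° = 14.69, north 25 cos 144° = -20.23
Leg 3 (031°, 2 nmi): east 2 sin 31° = 1.03, north 2 cos 31° = 1.71
Current position: (42.62, -16.16). Target: (7, -12). Remaining: Δeast = -35.62, Δnorth = 4.16.
Bearing = atan2(-35.62, 4.16) mod 360° = 276.66°; distance = √((-35.62)² + (4.16)²) = 35.864 nmi.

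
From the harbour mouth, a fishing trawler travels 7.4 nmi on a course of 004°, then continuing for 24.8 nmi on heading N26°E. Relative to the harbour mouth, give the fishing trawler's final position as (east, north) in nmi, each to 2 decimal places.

Leg 1 (004°, 7.4 nmi): east 7.4 sin 4° = 0.52, north 7.4 cos 4° = 7.38
Leg 2 (N26°E, 24.8 nmi): east 24.8 sin 26° = 10.87, north 24.8 cos 26° = 22.29
Summing: 11.39 nmi east, 29.67 nmi north → (11.39, 29.67).

(11.39, 29.67)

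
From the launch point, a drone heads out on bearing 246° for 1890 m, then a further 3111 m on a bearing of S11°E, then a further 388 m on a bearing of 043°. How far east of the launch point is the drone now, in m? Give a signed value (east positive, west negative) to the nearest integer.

Leg 1 (246°, 1890 m): east 1890 sin 246° = -1726.60, north 1890 cos 246° = -768.73
Leg 2 (S11°E, 3111 m): east 3111 sin 169° = 593.61, north 3111 cos 169° = -3053.84
Leg 3 (043°, 388 m): east 388 sin 43° = 264.62, north 388 cos 43° = 283.77
Net east component: -868.38 m.

-868 m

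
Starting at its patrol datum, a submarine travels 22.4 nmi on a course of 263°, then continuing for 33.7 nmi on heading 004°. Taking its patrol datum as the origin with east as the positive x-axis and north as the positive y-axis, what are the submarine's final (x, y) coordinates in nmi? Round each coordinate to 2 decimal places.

(-19.88, 30.89)

Leg 1 (263°, 22.4 nmi): east 22.4 sin 263° = -22.23, north 22.4 cos 263° = -2.73
Leg 2 (004°, 33.7 nmi): east 33.7 sin 4° = 2.35, north 33.7 cos 4° = 33.62
Summing: -19.88 nmi east, 30.89 nmi north → (-19.88, 30.89).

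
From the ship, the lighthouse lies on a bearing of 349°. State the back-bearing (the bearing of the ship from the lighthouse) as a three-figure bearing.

169°

Back-bearing = 349° − 180° = 169°.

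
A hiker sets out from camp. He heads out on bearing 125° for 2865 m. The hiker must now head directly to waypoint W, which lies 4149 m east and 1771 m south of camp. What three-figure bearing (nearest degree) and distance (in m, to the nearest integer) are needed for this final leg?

Leg 1 (125°, 2865 m): east 2865 sin 125° = 2346.87, north 2865 cos 125° = -1643.30
Current position: (2346.87, -1643.30). Target: (4149, -1771). Remaining: Δeast = 1802.13, Δnorth = -127.70.
Bearing = atan2(1802.13, -127.70) mod 360° = 94.05°; distance = √((1802.13)² + (-127.70)²) = 1806.648 m.

094°, 1807 m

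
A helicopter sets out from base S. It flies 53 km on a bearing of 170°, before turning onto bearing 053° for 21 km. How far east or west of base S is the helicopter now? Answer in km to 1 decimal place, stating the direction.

Leg 1 (170°, 53 km): east 53 sin 170° = 9.20, north 53 cos 170° = -52.19
Leg 2 (053°, 21 km): east 21 sin 53° = 16.77, north 21 cos 53° = 12.64
Net east component: 25.97 km.

26.0 km east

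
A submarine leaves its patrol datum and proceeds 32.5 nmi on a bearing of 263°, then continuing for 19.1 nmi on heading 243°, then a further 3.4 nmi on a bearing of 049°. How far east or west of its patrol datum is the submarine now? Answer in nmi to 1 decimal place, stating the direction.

46.7 nmi west

Leg 1 (263°, 32.5 nmi): east 32.5 sin 263° = -32.26, north 32.5 cos 263° = -3.96
Leg 2 (243°, 19.1 nmi): east 19.1 sin 243° = -17.02, north 19.1 cos 243° = -8.67
Leg 3 (049°, 3.4 nmi): east 3.4 sin 49° = 2.57, north 3.4 cos 49° = 2.23
Net east component: -46.71 nmi.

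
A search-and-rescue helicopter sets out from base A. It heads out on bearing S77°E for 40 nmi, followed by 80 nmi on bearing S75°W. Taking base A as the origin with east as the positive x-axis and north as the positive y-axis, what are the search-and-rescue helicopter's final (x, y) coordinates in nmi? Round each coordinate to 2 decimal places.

(-38.30, -29.70)

Leg 1 (S77°E, 40 nmi): east 40 sin 103° = 38.97, north 40 cos 103° = -9.00
Leg 2 (S75°W, 80 nmi): east 80 sin 255° = -77.27, north 80 cos 255° = -20.71
Summing: -38.30 nmi east, -29.70 nmi north → (-38.30, -29.70).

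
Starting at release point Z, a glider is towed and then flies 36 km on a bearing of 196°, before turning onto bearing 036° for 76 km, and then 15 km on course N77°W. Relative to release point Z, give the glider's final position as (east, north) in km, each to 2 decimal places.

Leg 1 (196°, 36 km): east 36 sin 196° = -9.92, north 36 cos 196° = -34.61
Leg 2 (036°, 76 km): east 76 sin 36° = 44.67, north 76 cos 36° = 61.49
Leg 3 (N77°W, 15 km): east 15 sin 283° = -14.62, north 15 cos 283° = 3.37
Summing: 20.13 km east, 30.25 km north → (20.13, 30.25).

(20.13, 30.25)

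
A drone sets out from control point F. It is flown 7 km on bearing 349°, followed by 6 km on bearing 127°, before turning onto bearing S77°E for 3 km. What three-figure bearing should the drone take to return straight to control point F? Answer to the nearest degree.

Leg 1 (349°, 7 km): east 7 sin 349° = -1.34, north 7 cos 349° = 6.87
Leg 2 (127°, 6 km): east 6 sin 127° = 4.79, north 6 cos 127° = -3.61
Leg 3 (S77°E, 3 km): east 3 sin 103° = 2.92, north 3 cos 103° = -0.67
Net displacement: 6.38 east, 2.59 north. Direction back to start is (-6.38, -2.59): bearing = atan2(-6.38, -2.59) mod 360° = 247.94° ≈ 248°.

248°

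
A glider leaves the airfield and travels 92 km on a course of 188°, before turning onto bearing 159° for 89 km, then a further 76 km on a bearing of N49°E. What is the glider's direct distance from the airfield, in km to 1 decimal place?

Leg 1 (188°, 92 km): east 92 sin 188° = -12.80, north 92 cos 188° = -91.10
Leg 2 (159°, 89 km): east 89 sin 159° = 31.89, north 89 cos 159° = -83.09
Leg 3 (N49°E, 76 km): east 76 sin 49° = 57.36, north 76 cos 49° = 49.86
Net: 76.45 east, -124.33 north. Distance = √((76.45)² + (-124.33)²) = 145.956 km.

146.0 km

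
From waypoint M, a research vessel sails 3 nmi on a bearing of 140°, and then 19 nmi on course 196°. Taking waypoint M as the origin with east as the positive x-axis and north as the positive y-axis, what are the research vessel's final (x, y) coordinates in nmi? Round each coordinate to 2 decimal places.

Leg 1 (140°, 3 nmi): east 3 sin 140° = 1.93, north 3 cos 140° = -2.30
Leg 2 (196°, 19 nmi): east 19 sin 196° = -5.24, north 19 cos 196° = -18.26
Summing: -3.31 nmi east, -20.56 nmi north → (-3.31, -20.56).

(-3.31, -20.56)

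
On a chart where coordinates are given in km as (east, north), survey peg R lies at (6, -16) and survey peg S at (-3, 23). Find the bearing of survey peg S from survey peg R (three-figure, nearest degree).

347°

Δeast = -3 − 6 = -9.00; Δnorth = 23 − -16 = 39.00.
Bearing = atan2(Δeast, Δnorth) mod 360° = 347.01° ≈ 347°.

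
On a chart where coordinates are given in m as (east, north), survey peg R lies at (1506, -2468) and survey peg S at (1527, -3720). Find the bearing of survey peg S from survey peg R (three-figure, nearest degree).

Δeast = 1527 − 1506 = 21.00; Δnorth = -3720 − -2468 = -1252.00.
Bearing = atan2(Δeast, Δnorth) mod 360° = 179.04° ≈ 179°.

179°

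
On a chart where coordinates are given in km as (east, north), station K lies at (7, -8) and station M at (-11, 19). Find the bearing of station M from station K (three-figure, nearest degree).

Δeast = -11 − 7 = -18.00; Δnorth = 19 − -8 = 27.00.
Bearing = atan2(Δeast, Δnorth) mod 360° = 326.31° ≈ 326°.

326°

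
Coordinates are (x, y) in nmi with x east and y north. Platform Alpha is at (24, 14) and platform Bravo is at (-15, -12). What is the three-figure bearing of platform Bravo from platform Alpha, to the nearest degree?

236°

Δeast = -15 − 24 = -39.00; Δnorth = -12 − 14 = -26.00.
Bearing = atan2(Δeast, Δnorth) mod 360° = 236.31° ≈ 236°.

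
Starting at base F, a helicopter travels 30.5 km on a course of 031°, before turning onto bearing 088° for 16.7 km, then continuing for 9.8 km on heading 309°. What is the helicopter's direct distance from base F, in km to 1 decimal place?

41.2 km

Leg 1 (031°, 30.5 km): east 30.5 sin 31° = 15.71, north 30.5 cos 31° = 26.14
Leg 2 (088°, 16.7 km): east 16.7 sin 88° = 16.69, north 16.7 cos 88° = 0.58
Leg 3 (309°, 9.8 km): east 9.8 sin 309° = -7.62, north 9.8 cos 309° = 6.17
Net: 24.78 east, 32.89 north. Distance = √((24.78)² + (32.89)²) = 41.185 km.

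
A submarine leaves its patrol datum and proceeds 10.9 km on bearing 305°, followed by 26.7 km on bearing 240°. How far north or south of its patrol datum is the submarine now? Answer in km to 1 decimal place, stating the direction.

7.1 km south

Leg 1 (305°, 10.9 km): east 10.9 sin 305° = -8.93, north 10.9 cos 305° = 6.25
Leg 2 (240°, 26.7 km): east 26.7 sin 240° = -23.12, north 26.7 cos 240° = -13.35
Net north component: -7.10 km.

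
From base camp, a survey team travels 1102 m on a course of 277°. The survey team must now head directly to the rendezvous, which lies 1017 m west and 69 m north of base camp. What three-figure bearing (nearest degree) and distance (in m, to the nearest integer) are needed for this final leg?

Leg 1 (277°, 1102 m): east 1102 sin 277° = -1093.79, north 1102 cos 277° = 134.30
Current position: (-1093.79, 134.30). Target: (-1017, 69). Remaining: Δeast = 76.79, Δnorth = -65.30.
Bearing = atan2(76.79, -65.30) mod 360° = 130.38°; distance = √((76.79)² + (-65.30)²) = 100.798 m.

130°, 101 m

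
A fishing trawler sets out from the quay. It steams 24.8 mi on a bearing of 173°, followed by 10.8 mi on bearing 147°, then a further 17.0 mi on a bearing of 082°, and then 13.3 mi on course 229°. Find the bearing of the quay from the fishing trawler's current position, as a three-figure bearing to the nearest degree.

Leg 1 (173°, 24.8 mi): east 24.8 sin 173° = 3.02, north 24.8 cos 173° = -24.62
Leg 2 (147°, 10.8 mi): east 10.8 sin 147° = 5.88, north 10.8 cos 147° = -9.06
Leg 3 (082°, 17.0 mi): east 17.0 sin 82° = 16.83, north 17.0 cos 82° = 2.37
Leg 4 (229°, 13.3 mi): east 13.3 sin 229° = -10.04, north 13.3 cos 229° = -8.73
Net displacement: 15.70 east, -40.03 north. Direction back to start is (-15.70, 40.03): bearing = atan2(-15.70, 40.03) mod 360° = 338.58° ≈ 339°.

339°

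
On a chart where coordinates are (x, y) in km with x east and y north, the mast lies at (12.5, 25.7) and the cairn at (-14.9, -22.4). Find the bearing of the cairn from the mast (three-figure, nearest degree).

Δeast = -14.9 − 12.5 = -27.40; Δnorth = -22.4 − 25.7 = -48.10.
Bearing = atan2(Δeast, Δnorth) mod 360° = 209.67° ≈ 210°.

210°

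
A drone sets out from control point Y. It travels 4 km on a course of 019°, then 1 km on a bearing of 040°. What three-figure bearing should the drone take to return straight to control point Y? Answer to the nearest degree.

Leg 1 (019°, 4 km): east 4 sin 19° = 1.30, north 4 cos 19° = 3.78
Leg 2 (040°, 1 km): east 1 sin 40° = 0.64, north 1 cos 40° = 0.77
Net displacement: 1.95 east, 4.55 north. Direction back to start is (-1.95, -4.55): bearing = atan2(-1.95, -4.55) mod 360° = 203.15° ≈ 203°.

203°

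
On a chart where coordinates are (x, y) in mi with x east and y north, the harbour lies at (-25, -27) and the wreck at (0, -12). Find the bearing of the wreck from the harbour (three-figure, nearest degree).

059°

Δeast = 0 − -25 = 25.00; Δnorth = -12 − -27 = 15.00.
Bearing = atan2(Δeast, Δnorth) mod 360° = 59.04° ≈ 059°.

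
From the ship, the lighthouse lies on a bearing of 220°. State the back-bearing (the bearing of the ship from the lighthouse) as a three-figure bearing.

Back-bearing = 220° − 180° = 040°.

040°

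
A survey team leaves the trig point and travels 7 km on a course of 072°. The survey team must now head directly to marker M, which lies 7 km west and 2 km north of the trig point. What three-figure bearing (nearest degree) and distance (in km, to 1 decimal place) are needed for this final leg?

269°, 13.7 km

Leg 1 (072°, 7 km): east 7 sin 72° = 6.66, north 7 cos 72° = 2.16
Current position: (6.66, 2.16). Target: (-7, 2). Remaining: Δeast = -13.66, Δnorth = -0.16.
Bearing = atan2(-13.66, -0.16) mod 360° = 269.32°; distance = √((-13.66)² + (-0.16)²) = 13.658 km.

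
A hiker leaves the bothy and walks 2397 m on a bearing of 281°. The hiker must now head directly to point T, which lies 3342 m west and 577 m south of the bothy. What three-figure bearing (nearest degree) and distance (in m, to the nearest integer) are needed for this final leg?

224°, 1431 m

Leg 1 (281°, 2397 m): east 2397 sin 281° = -2352.96, north 2397 cos 281° = 457.37
Current position: (-2352.96, 457.37). Target: (-3342, -577). Remaining: Δeast = -989.04, Δnorth = -1034.37.
Bearing = atan2(-989.04, -1034.37) mod 360° = 223.72°; distance = √((-989.04)² + (-1034.37)²) = 1431.125 m.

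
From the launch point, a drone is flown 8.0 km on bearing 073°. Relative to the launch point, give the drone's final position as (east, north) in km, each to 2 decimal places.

Leg 1 (073°, 8.0 km): east 8.0 sin 73° = 7.65, north 8.0 cos 73° = 2.34
Summing: 7.65 km east, 2.34 km north → (7.65, 2.34).

(7.65, 2.34)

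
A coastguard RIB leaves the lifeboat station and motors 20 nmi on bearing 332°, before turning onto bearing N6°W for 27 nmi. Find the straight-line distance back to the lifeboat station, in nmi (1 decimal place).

46.2 nmi

Leg 1 (332°, 20 nmi): east 20 sin 332° = -9.39, north 20 cos 332° = 17.66
Leg 2 (N6°W, 27 nmi): east 27 sin 354° = -2.82, north 27 cos 354° = 26.85
Net: -12.21 east, 44.51 north. Distance = √((-12.21)² + (44.51)²) = 46.156 nmi.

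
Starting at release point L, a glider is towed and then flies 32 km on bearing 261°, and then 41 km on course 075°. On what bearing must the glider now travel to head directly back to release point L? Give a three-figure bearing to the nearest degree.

235°

Leg 1 (261°, 32 km): east 32 sin 261° = -31.61, north 32 cos 261° = -5.01
Leg 2 (075°, 41 km): east 41 sin 75° = 39.60, north 41 cos 75° = 10.61
Net displacement: 8.00 east, 5.61 north. Direction back to start is (-8.00, -5.61): bearing = atan2(-8.00, -5.61) mod 360° = 234.97° ≈ 235°.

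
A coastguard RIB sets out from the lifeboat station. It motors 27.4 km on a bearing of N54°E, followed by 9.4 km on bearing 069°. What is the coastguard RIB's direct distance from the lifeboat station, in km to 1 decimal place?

Leg 1 (N54°E, 27.4 km): east 27.4 sin 54° = 22.17, north 27.4 cos 54° = 16.11
Leg 2 (069°, 9.4 km): east 9.4 sin 69° = 8.78, north 9.4 cos 69° = 3.37
Net: 30.94 east, 19.47 north. Distance = √((30.94)² + (19.47)²) = 36.561 km.

36.6 km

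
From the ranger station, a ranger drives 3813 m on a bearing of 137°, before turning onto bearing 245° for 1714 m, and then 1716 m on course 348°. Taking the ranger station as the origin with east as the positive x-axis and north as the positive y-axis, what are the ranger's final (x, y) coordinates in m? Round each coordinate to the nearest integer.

(690, -1835)

Leg 1 (137°, 3813 m): east 3813 sin 137° = 2600.46, north 3813 cos 137° = -2788.65
Leg 2 (245°, 1714 m): east 1714 sin 245° = -1553.41, north 1714 cos 245° = -724.37
Leg 3 (348°, 1716 m): east 1716 sin 348° = -356.78, north 1716 cos 348° = 1678.50
Summing: 690.27 m east, -1834.52 m north → (690, -1835).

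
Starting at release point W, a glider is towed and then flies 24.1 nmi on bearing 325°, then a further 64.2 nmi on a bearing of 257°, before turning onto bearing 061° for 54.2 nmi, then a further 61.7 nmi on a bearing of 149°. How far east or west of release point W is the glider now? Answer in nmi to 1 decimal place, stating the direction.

2.8 nmi east

Leg 1 (325°, 24.1 nmi): east 24.1 sin 325° = -13.82, north 24.1 cos 325° = 19.74
Leg 2 (257°, 64.2 nmi): east 64.2 sin 257° = -62.55, north 64.2 cos 257° = -14.44
Leg 3 (061°, 54.2 nmi): east 54.2 sin 61° = 47.40, north 54.2 cos 61° = 26.28
Leg 4 (149°, 61.7 nmi): east 61.7 sin 149° = 31.78, north 61.7 cos 149° = -52.89
Net east component: 2.80 nmi.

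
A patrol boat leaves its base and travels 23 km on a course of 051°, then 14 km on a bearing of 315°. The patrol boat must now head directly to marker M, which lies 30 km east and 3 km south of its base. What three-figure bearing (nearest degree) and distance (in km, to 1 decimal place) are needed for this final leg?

Leg 1 (051°, 23 km): east 23 sin 51° = 17.87, north 23 cos 51° = 14.47
Leg 2 (315°, 14 km): east 14 sin 315° = -9.90, north 14 cos 315° = 9.90
Current position: (7.97, 24.37). Target: (30, -3). Remaining: Δeast = 22.03, Δnorth = -27.37.
Bearing = atan2(22.03, -27.37) mod 360° = 141.18°; distance = √((22.03)² + (-27.37)²) = 35.135 km.

141°, 35.1 km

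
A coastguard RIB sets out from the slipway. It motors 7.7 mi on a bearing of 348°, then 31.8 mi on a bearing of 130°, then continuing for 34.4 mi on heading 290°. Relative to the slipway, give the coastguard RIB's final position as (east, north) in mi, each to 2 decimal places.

Leg 1 (348°, 7.7 mi): east 7.7 sin 348° = -1.60, north 7.7 cos 348° = 7.53
Leg 2 (130°, 31.8 mi): east 31.8 sin 130° = 24.36, north 31.8 cos 130° = -20.44
Leg 3 (290°, 34.4 mi): east 34.4 sin 290° = -32.33, north 34.4 cos 290° = 11.77
Summing: -9.57 mi east, -1.14 mi north → (-9.57, -1.14).

(-9.57, -1.14)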